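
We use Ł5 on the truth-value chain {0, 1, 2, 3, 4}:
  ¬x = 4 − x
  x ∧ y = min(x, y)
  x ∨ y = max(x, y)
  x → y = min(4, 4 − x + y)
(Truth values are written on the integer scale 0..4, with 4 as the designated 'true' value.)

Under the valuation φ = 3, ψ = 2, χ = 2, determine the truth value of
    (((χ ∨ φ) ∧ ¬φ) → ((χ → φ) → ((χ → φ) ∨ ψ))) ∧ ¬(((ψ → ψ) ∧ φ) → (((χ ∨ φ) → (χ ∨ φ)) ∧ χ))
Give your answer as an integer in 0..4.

1

χ ∨ φ = 2 ∨ 3 = 3
¬φ = ¬3 = 1
(χ ∨ φ) ∧ ¬φ = 3 ∧ 1 = 1
χ → φ = 2 → 3 = 4
χ → φ = 2 → 3 = 4
(χ → φ) ∨ ψ = 4 ∨ 2 = 4
(χ → φ) → ((χ → φ) ∨ ψ) = 4 → 4 = 4
((χ ∨ φ) ∧ ¬φ) → ((χ → φ) → ((χ → φ) ∨ ψ)) = 1 → 4 = 4
ψ → ψ = 2 → 2 = 4
(ψ → ψ) ∧ φ = 4 ∧ 3 = 3
χ ∨ φ = 2 ∨ 3 = 3
χ ∨ φ = 2 ∨ 3 = 3
(χ ∨ φ) → (χ ∨ φ) = 3 → 3 = 4
((χ ∨ φ) → (χ ∨ φ)) ∧ χ = 4 ∧ 2 = 2
((ψ → ψ) ∧ φ) → (((χ ∨ φ) → (χ ∨ φ)) ∧ χ) = 3 → 2 = 3
¬(((ψ → ψ) ∧ φ) → (((χ ∨ φ) → (χ ∨ φ)) ∧ χ)) = ¬3 = 1
(((χ ∨ φ) ∧ ¬φ) → ((χ → φ) → ((χ → φ) ∨ ψ))) ∧ ¬(((ψ → ψ) ∧ φ) → (((χ ∨ φ) → (χ ∨ φ)) ∧ χ)) = 4 ∧ 1 = 1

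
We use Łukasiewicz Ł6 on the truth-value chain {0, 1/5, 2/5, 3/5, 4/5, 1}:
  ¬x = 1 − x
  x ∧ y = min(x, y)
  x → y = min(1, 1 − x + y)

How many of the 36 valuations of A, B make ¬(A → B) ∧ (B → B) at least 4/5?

value 1: 1 assignment (counts)
value 4/5: 2 assignments (counts)
value 3/5: 3 assignments
value 2/5: 4 assignments
value 1/5: 5 assignments
value 0: 21 assignments
So 3 of the 36 assignments meet the threshold.

3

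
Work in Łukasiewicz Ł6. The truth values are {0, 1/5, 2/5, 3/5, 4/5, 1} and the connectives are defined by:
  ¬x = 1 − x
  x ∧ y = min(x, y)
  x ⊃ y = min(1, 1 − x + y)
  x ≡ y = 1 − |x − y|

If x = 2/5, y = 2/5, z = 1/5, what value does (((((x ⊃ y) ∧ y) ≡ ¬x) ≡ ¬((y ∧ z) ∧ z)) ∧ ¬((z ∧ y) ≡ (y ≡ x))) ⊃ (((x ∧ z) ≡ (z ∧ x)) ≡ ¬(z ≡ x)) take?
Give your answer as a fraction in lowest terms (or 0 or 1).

x ⊃ y = 2/5 ⊃ 2/5 = 1
(x ⊃ y) ∧ y = 1 ∧ 2/5 = 2/5
¬x = ¬2/5 = 3/5
((x ⊃ y) ∧ y) ≡ ¬x = 2/5 ≡ 3/5 = 4/5
y ∧ z = 2/5 ∧ 1/5 = 1/5
(y ∧ z) ∧ z = 1/5 ∧ 1/5 = 1/5
¬((y ∧ z) ∧ z) = ¬1/5 = 4/5
(((x ⊃ y) ∧ y) ≡ ¬x) ≡ ¬((y ∧ z) ∧ z) = 4/5 ≡ 4/5 = 1
z ∧ y = 1/5 ∧ 2/5 = 1/5
y ≡ x = 2/5 ≡ 2/5 = 1
(z ∧ y) ≡ (y ≡ x) = 1/5 ≡ 1 = 1/5
¬((z ∧ y) ≡ (y ≡ x)) = ¬1/5 = 4/5
((((x ⊃ y) ∧ y) ≡ ¬x) ≡ ¬((y ∧ z) ∧ z)) ∧ ¬((z ∧ y) ≡ (y ≡ x)) = 1 ∧ 4/5 = 4/5
x ∧ z = 2/5 ∧ 1/5 = 1/5
z ∧ x = 1/5 ∧ 2/5 = 1/5
(x ∧ z) ≡ (z ∧ x) = 1/5 ≡ 1/5 = 1
z ≡ x = 1/5 ≡ 2/5 = 4/5
¬(z ≡ x) = ¬4/5 = 1/5
((x ∧ z) ≡ (z ∧ x)) ≡ ¬(z ≡ x) = 1 ≡ 1/5 = 1/5
(((((x ⊃ y) ∧ y) ≡ ¬x) ≡ ¬((y ∧ z) ∧ z)) ∧ ¬((z ∧ y) ≡ (y ≡ x))) ⊃ (((x ∧ z) ≡ (z ∧ x)) ≡ ¬(z ≡ x)) = 4/5 ⊃ 1/5 = 2/5

2/5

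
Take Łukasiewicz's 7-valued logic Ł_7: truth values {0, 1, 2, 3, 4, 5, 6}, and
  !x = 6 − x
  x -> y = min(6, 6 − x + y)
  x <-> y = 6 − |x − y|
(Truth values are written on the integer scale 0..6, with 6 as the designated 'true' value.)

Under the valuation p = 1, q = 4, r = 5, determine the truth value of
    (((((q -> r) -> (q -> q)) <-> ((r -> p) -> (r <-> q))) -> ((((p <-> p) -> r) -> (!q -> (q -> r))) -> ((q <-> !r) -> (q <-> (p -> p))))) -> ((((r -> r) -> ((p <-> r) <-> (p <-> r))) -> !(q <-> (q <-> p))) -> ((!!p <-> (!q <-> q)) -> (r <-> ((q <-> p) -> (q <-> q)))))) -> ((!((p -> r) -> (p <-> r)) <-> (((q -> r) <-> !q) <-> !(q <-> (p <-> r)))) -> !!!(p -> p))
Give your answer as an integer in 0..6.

2

q -> r = 4 -> 5 = 6
q -> q = 4 -> 4 = 6
(q -> r) -> (q -> q) = 6 -> 6 = 6
r -> p = 5 -> 1 = 2
r <-> q = 5 <-> 4 = 5
(r -> p) -> (r <-> q) = 2 -> 5 = 6
((q -> r) -> (q -> q)) <-> ((r -> p) -> (r <-> q)) = 6 <-> 6 = 6
p <-> p = 1 <-> 1 = 6
(p <-> p) -> r = 6 -> 5 = 5
!q = !4 = 2
q -> r = 4 -> 5 = 6
!q -> (q -> r) = 2 -> 6 = 6
((p <-> p) -> r) -> (!q -> (q -> r)) = 5 -> 6 = 6
!r = !5 = 1
q <-> !r = 4 <-> 1 = 3
p -> p = 1 -> 1 = 6
q <-> (p -> p) = 4 <-> 6 = 4
(q <-> !r) -> (q <-> (p -> p)) = 3 -> 4 = 6
(((p <-> p) -> r) -> (!q -> (q -> r))) -> ((q <-> !r) -> (q <-> (p -> p))) = 6 -> 6 = 6
(((q -> r) -> (q -> q)) <-> ((r -> p) -> (r <-> q))) -> ((((p <-> p) -> r) -> (!q -> (q -> r))) -> ((q <-> !r) -> (q <-> (p -> p)))) = 6 -> 6 = 6
r -> r = 5 -> 5 = 6
p <-> r = 1 <-> 5 = 2
p <-> r = 1 <-> 5 = 2
(p <-> r) <-> (p <-> r) = 2 <-> 2 = 6
(r -> r) -> ((p <-> r) <-> (p <-> r)) = 6 -> 6 = 6
q <-> p = 4 <-> 1 = 3
q <-> (q <-> p) = 4 <-> 3 = 5
!(q <-> (q <-> p)) = !5 = 1
((r -> r) -> ((p <-> r) <-> (p <-> r))) -> !(q <-> (q <-> p)) = 6 -> 1 = 1
!p = !1 = 5
!!p = !5 = 1
!q = !4 = 2
!q <-> q = 2 <-> 4 = 4
!!p <-> (!q <-> q) = 1 <-> 4 = 3
q <-> p = 4 <-> 1 = 3
q <-> q = 4 <-> 4 = 6
(q <-> p) -> (q <-> q) = 3 -> 6 = 6
r <-> ((q <-> p) -> (q <-> q)) = 5 <-> 6 = 5
(!!p <-> (!q <-> q)) -> (r <-> ((q <-> p) -> (q <-> q))) = 3 -> 5 = 6
(((r -> r) -> ((p <-> r) <-> (p <-> r))) -> !(q <-> (q <-> p))) -> ((!!p <-> (!q <-> q)) -> (r <-> ((q <-> p) -> (q <-> q)))) = 1 -> 6 = 6
((((q -> r) -> (q -> q)) <-> ((r -> p) -> (r <-> q))) -> ((((p <-> p) -> r) -> (!q -> (q -> r))) -> ((q <-> !r) -> (q <-> (p -> p))))) -> ((((r -> r) -> ((p <-> r) <-> (p <-> r))) -> !(q <-> (q <-> p))) -> ((!!p <-> (!q <-> q)) -> (r <-> ((q <-> p) -> (q <-> q))))) = 6 -> 6 = 6
p -> r = 1 -> 5 = 6
p <-> r = 1 <-> 5 = 2
(p -> r) -> (p <-> r) = 6 -> 2 = 2
!((p -> r) -> (p <-> r)) = !2 = 4
q -> r = 4 -> 5 = 6
!q = !4 = 2
(q -> r) <-> !q = 6 <-> 2 = 2
p <-> r = 1 <-> 5 = 2
q <-> (p <-> r) = 4 <-> 2 = 4
!(q <-> (p <-> r)) = !4 = 2
((q -> r) <-> !q) <-> !(q <-> (p <-> r)) = 2 <-> 2 = 6
!((p -> r) -> (p <-> r)) <-> (((q -> r) <-> !q) <-> !(q <-> (p <-> r))) = 4 <-> 6 = 4
p -> p = 1 -> 1 = 6
!(p -> p) = !6 = 0
!!(p -> p) = !0 = 6
!!!(p -> p) = !6 = 0
(!((p -> r) -> (p <-> r)) <-> (((q -> r) <-> !q) <-> !(q <-> (p <-> r)))) -> !!!(p -> p) = 4 -> 0 = 2
(((((q -> r) -> (q -> q)) <-> ((r -> p) -> (r <-> q))) -> ((((p <-> p) -> r) -> (!q -> (q -> r))) -> ((q <-> !r) -> (q <-> (p -> p))))) -> ((((r -> r) -> ((p <-> r) <-> (p <-> r))) -> !(q <-> (q <-> p))) -> ((!!p <-> (!q <-> q)) -> (r <-> ((q <-> p) -> (q <-> q)))))) -> ((!((p -> r) -> (p <-> r)) <-> (((q -> r) <-> !q) <-> !(q <-> (p <-> r)))) -> !!!(p -> p)) = 6 -> 2 = 2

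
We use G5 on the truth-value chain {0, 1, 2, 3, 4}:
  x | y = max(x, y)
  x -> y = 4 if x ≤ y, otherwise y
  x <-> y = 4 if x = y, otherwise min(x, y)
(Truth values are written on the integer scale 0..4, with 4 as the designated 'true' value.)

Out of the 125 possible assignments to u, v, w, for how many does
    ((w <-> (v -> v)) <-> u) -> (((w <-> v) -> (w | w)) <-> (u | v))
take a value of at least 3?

value 4: 113 assignments (counts)
value 3: 6 assignments (counts)
value 2: 4 assignments
value 1: 2 assignments
So 119 of the 125 assignments meet the threshold.

119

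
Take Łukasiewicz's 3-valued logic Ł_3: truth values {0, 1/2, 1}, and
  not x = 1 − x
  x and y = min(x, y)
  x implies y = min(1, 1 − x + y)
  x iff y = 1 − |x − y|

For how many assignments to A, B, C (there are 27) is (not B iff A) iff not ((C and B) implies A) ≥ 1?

value 1: 10 assignments (counts)
value 1/2: 10 assignments
value 0: 7 assignments
So 10 of the 27 assignments meet the threshold.

10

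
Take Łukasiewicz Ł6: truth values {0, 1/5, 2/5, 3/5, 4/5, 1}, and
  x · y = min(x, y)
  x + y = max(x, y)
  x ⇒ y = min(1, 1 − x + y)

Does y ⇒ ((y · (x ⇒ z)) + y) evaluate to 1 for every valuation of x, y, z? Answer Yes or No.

Yes

At x = 0, y = 1/5, z = 4/5, for instance:
x ⇒ z = 0 ⇒ 4/5 = 1
y · (x ⇒ z) = 1/5 · 1 = 1/5
(y · (x ⇒ z)) + y = 1/5 + 1/5 = 1/5
y ⇒ ((y · (x ⇒ z)) + y) = 1/5 ⇒ 1/5 = 1
and checking the remaining 215 assignments likewise gives ≥ 1 in every case.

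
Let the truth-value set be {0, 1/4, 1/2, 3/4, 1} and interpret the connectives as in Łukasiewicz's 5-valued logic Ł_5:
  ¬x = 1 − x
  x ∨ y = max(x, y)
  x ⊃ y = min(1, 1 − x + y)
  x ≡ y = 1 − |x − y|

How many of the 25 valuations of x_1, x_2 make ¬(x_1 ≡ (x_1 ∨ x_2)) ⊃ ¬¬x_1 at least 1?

value 1: 19 assignments (counts)
value 3/4: 2 assignments
value 1/2: 2 assignments
value 1/4: 1 assignment
value 0: 1 assignment
So 19 of the 25 assignments meet the threshold.

19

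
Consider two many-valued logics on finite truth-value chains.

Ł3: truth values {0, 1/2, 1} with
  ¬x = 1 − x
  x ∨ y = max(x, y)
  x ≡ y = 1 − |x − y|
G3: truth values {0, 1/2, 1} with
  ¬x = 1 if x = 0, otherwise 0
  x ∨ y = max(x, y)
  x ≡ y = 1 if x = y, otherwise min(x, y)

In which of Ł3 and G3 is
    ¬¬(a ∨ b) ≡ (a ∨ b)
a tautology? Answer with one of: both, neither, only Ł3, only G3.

In Ł3: every assignment gives 1 — tautology.
In G3: at a = 0, b = 1/2 the value is 1/2 — not a tautology.

only Ł3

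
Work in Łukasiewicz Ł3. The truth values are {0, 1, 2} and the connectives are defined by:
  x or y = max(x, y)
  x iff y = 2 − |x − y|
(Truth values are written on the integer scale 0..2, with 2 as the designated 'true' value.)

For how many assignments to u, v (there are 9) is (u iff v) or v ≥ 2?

5

u = 0, v = 0 ↦ 2  ≥
u = 0, v = 1 ↦ 1  <
u = 0, v = 2 ↦ 2  ≥
u = 1, v = 0 ↦ 1  <
u = 1, v = 1 ↦ 2  ≥
u = 1, v = 2 ↦ 2  ≥
u = 2, v = 0 ↦ 0  <
u = 2, v = 1 ↦ 1  <
u = 2, v = 2 ↦ 2  ≥
So 5 of the 9 assignments meet the threshold.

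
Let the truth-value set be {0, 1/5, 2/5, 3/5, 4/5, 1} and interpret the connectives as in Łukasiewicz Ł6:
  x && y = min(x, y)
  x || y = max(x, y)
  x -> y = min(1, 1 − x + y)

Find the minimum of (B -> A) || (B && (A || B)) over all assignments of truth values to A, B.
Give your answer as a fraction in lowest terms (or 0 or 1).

3/5

Take A = 0, B = 2/5:
B -> A = 2/5 -> 0 = 3/5
A || B = 0 || 2/5 = 2/5
B && (A || B) = 2/5 && 2/5 = 2/5
(B -> A) || (B && (A || B)) = 3/5 || 2/5 = 3/5
No assignment yields a value below 3/5, so this is the minimum.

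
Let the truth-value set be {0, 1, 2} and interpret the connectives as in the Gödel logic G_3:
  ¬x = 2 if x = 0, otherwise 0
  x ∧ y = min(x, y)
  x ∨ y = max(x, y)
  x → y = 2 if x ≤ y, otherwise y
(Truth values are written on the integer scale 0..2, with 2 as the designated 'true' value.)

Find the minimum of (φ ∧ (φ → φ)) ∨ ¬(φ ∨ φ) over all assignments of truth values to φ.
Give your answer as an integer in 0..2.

Take φ = 1:
φ → φ = 1 → 1 = 2
φ ∧ (φ → φ) = 1 ∧ 2 = 1
φ ∨ φ = 1 ∨ 1 = 1
¬(φ ∨ φ) = ¬1 = 0
(φ ∧ (φ → φ)) ∨ ¬(φ ∨ φ) = 1 ∨ 0 = 1
No assignment yields a value below 1, so this is the minimum.

1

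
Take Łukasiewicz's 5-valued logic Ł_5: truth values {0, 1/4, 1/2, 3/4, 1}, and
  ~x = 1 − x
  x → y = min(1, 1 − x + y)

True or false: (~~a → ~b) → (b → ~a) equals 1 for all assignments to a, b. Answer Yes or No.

At a = 0, b = 3/4, for instance:
~a = ~0 = 1
~~a = ~1 = 0
~b = ~3/4 = 1/4
~~a → ~b = 0 → 1/4 = 1
b → ~a = 3/4 → 1 = 1
(~~a → ~b) → (b → ~a) = 1 → 1 = 1
and checking the remaining 24 assignments likewise gives ≥ 1 in every case.

Yes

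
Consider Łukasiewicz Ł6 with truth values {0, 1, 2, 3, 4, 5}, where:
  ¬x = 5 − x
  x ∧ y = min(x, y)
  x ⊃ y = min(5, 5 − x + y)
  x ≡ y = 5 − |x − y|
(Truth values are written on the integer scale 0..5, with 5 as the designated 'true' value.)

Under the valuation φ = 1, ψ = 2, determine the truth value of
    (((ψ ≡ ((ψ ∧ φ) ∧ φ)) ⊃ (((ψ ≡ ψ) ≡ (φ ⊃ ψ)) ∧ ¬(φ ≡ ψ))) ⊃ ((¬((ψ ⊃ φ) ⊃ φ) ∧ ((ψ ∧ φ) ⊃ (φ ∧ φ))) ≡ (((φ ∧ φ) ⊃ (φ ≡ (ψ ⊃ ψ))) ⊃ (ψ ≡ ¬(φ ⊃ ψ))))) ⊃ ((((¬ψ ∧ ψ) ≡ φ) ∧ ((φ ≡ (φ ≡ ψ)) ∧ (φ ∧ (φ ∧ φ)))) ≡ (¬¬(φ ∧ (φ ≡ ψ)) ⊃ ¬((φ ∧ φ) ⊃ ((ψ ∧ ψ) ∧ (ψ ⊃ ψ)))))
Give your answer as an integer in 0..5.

2

ψ ∧ φ = 2 ∧ 1 = 1
(ψ ∧ φ) ∧ φ = 1 ∧ 1 = 1
ψ ≡ ((ψ ∧ φ) ∧ φ) = 2 ≡ 1 = 4
ψ ≡ ψ = 2 ≡ 2 = 5
φ ⊃ ψ = 1 ⊃ 2 = 5
(ψ ≡ ψ) ≡ (φ ⊃ ψ) = 5 ≡ 5 = 5
φ ≡ ψ = 1 ≡ 2 = 4
¬(φ ≡ ψ) = ¬4 = 1
((ψ ≡ ψ) ≡ (φ ⊃ ψ)) ∧ ¬(φ ≡ ψ) = 5 ∧ 1 = 1
(ψ ≡ ((ψ ∧ φ) ∧ φ)) ⊃ (((ψ ≡ ψ) ≡ (φ ⊃ ψ)) ∧ ¬(φ ≡ ψ)) = 4 ⊃ 1 = 2
ψ ⊃ φ = 2 ⊃ 1 = 4
(ψ ⊃ φ) ⊃ φ = 4 ⊃ 1 = 2
¬((ψ ⊃ φ) ⊃ φ) = ¬2 = 3
ψ ∧ φ = 2 ∧ 1 = 1
φ ∧ φ = 1 ∧ 1 = 1
(ψ ∧ φ) ⊃ (φ ∧ φ) = 1 ⊃ 1 = 5
¬((ψ ⊃ φ) ⊃ φ) ∧ ((ψ ∧ φ) ⊃ (φ ∧ φ)) = 3 ∧ 5 = 3
φ ∧ φ = 1 ∧ 1 = 1
ψ ⊃ ψ = 2 ⊃ 2 = 5
φ ≡ (ψ ⊃ ψ) = 1 ≡ 5 = 1
(φ ∧ φ) ⊃ (φ ≡ (ψ ⊃ ψ)) = 1 ⊃ 1 = 5
φ ⊃ ψ = 1 ⊃ 2 = 5
¬(φ ⊃ ψ) = ¬5 = 0
ψ ≡ ¬(φ ⊃ ψ) = 2 ≡ 0 = 3
((φ ∧ φ) ⊃ (φ ≡ (ψ ⊃ ψ))) ⊃ (ψ ≡ ¬(φ ⊃ ψ)) = 5 ⊃ 3 = 3
(¬((ψ ⊃ φ) ⊃ φ) ∧ ((ψ ∧ φ) ⊃ (φ ∧ φ))) ≡ (((φ ∧ φ) ⊃ (φ ≡ (ψ ⊃ ψ))) ⊃ (ψ ≡ ¬(φ ⊃ ψ))) = 3 ≡ 3 = 5
((ψ ≡ ((ψ ∧ φ) ∧ φ)) ⊃ (((ψ ≡ ψ) ≡ (φ ⊃ ψ)) ∧ ¬(φ ≡ ψ))) ⊃ ((¬((ψ ⊃ φ) ⊃ φ) ∧ ((ψ ∧ φ) ⊃ (φ ∧ φ))) ≡ (((φ ∧ φ) ⊃ (φ ≡ (ψ ⊃ ψ))) ⊃ (ψ ≡ ¬(φ ⊃ ψ)))) = 2 ⊃ 5 = 5
¬ψ = ¬2 = 3
¬ψ ∧ ψ = 3 ∧ 2 = 2
(¬ψ ∧ ψ) ≡ φ = 2 ≡ 1 = 4
φ ≡ ψ = 1 ≡ 2 = 4
φ ≡ (φ ≡ ψ) = 1 ≡ 4 = 2
φ ∧ φ = 1 ∧ 1 = 1
φ ∧ (φ ∧ φ) = 1 ∧ 1 = 1
(φ ≡ (φ ≡ ψ)) ∧ (φ ∧ (φ ∧ φ)) = 2 ∧ 1 = 1
((¬ψ ∧ ψ) ≡ φ) ∧ ((φ ≡ (φ ≡ ψ)) ∧ (φ ∧ (φ ∧ φ))) = 4 ∧ 1 = 1
φ ≡ ψ = 1 ≡ 2 = 4
φ ∧ (φ ≡ ψ) = 1 ∧ 4 = 1
¬(φ ∧ (φ ≡ ψ)) = ¬1 = 4
¬¬(φ ∧ (φ ≡ ψ)) = ¬4 = 1
φ ∧ φ = 1 ∧ 1 = 1
ψ ∧ ψ = 2 ∧ 2 = 2
ψ ⊃ ψ = 2 ⊃ 2 = 5
(ψ ∧ ψ) ∧ (ψ ⊃ ψ) = 2 ∧ 5 = 2
(φ ∧ φ) ⊃ ((ψ ∧ ψ) ∧ (ψ ⊃ ψ)) = 1 ⊃ 2 = 5
¬((φ ∧ φ) ⊃ ((ψ ∧ ψ) ∧ (ψ ⊃ ψ))) = ¬5 = 0
¬¬(φ ∧ (φ ≡ ψ)) ⊃ ¬((φ ∧ φ) ⊃ ((ψ ∧ ψ) ∧ (ψ ⊃ ψ))) = 1 ⊃ 0 = 4
(((¬ψ ∧ ψ) ≡ φ) ∧ ((φ ≡ (φ ≡ ψ)) ∧ (φ ∧ (φ ∧ φ)))) ≡ (¬¬(φ ∧ (φ ≡ ψ)) ⊃ ¬((φ ∧ φ) ⊃ ((ψ ∧ ψ) ∧ (ψ ⊃ ψ)))) = 1 ≡ 4 = 2
(((ψ ≡ ((ψ ∧ φ) ∧ φ)) ⊃ (((ψ ≡ ψ) ≡ (φ ⊃ ψ)) ∧ ¬(φ ≡ ψ))) ⊃ ((¬((ψ ⊃ φ) ⊃ φ) ∧ ((ψ ∧ φ) ⊃ (φ ∧ φ))) ≡ (((φ ∧ φ) ⊃ (φ ≡ (ψ ⊃ ψ))) ⊃ (ψ ≡ ¬(φ ⊃ ψ))))) ⊃ ((((¬ψ ∧ ψ) ≡ φ) ∧ ((φ ≡ (φ ≡ ψ)) ∧ (φ ∧ (φ ∧ φ)))) ≡ (¬¬(φ ∧ (φ ≡ ψ)) ⊃ ¬((φ ∧ φ) ⊃ ((ψ ∧ ψ) ∧ (ψ ⊃ ψ))))) = 5 ⊃ 2 = 2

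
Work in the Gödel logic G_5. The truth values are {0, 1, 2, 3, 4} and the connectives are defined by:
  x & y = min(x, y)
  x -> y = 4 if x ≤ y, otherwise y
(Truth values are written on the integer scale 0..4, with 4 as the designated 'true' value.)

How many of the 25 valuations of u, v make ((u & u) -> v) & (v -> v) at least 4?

15

value 4: 15 assignments (counts)
value 3: 1 assignment
value 2: 2 assignments
value 1: 3 assignments
value 0: 4 assignments
So 15 of the 25 assignments meet the threshold.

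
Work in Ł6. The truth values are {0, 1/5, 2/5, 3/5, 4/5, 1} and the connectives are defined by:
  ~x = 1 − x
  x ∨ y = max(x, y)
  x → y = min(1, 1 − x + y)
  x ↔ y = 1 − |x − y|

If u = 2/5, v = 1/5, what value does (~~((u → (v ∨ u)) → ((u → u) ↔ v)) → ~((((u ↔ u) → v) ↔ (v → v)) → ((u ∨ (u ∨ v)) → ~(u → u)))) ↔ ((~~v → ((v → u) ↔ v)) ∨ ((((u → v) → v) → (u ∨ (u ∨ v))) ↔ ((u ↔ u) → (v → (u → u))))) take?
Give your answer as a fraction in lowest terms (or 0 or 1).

v ∨ u = 1/5 ∨ 2/5 = 2/5
u → (v ∨ u) = 2/5 → 2/5 = 1
u → u = 2/5 → 2/5 = 1
(u → u) ↔ v = 1 ↔ 1/5 = 1/5
(u → (v ∨ u)) → ((u → u) ↔ v) = 1 → 1/5 = 1/5
~((u → (v ∨ u)) → ((u → u) ↔ v)) = ~1/5 = 4/5
~~((u → (v ∨ u)) → ((u → u) ↔ v)) = ~4/5 = 1/5
u ↔ u = 2/5 ↔ 2/5 = 1
(u ↔ u) → v = 1 → 1/5 = 1/5
v → v = 1/5 → 1/5 = 1
((u ↔ u) → v) ↔ (v → v) = 1/5 ↔ 1 = 1/5
u ∨ v = 2/5 ∨ 1/5 = 2/5
u ∨ (u ∨ v) = 2/5 ∨ 2/5 = 2/5
u → u = 2/5 → 2/5 = 1
~(u → u) = ~1 = 0
(u ∨ (u ∨ v)) → ~(u → u) = 2/5 → 0 = 3/5
(((u ↔ u) → v) ↔ (v → v)) → ((u ∨ (u ∨ v)) → ~(u → u)) = 1/5 → 3/5 = 1
~((((u ↔ u) → v) ↔ (v → v)) → ((u ∨ (u ∨ v)) → ~(u → u))) = ~1 = 0
~~((u → (v ∨ u)) → ((u → u) ↔ v)) → ~((((u ↔ u) → v) ↔ (v → v)) → ((u ∨ (u ∨ v)) → ~(u → u))) = 1/5 → 0 = 4/5
~v = ~1/5 = 4/5
~~v = ~4/5 = 1/5
v → u = 1/5 → 2/5 = 1
(v → u) ↔ v = 1 ↔ 1/5 = 1/5
~~v → ((v → u) ↔ v) = 1/5 → 1/5 = 1
u → v = 2/5 → 1/5 = 4/5
(u → v) → v = 4/5 → 1/5 = 2/5
u ∨ v = 2/5 ∨ 1/5 = 2/5
u ∨ (u ∨ v) = 2/5 ∨ 2/5 = 2/5
((u → v) → v) → (u ∨ (u ∨ v)) = 2/5 → 2/5 = 1
u ↔ u = 2/5 ↔ 2/5 = 1
u → u = 2/5 → 2/5 = 1
v → (u → u) = 1/5 → 1 = 1
(u ↔ u) → (v → (u → u)) = 1 → 1 = 1
(((u → v) → v) → (u ∨ (u ∨ v))) ↔ ((u ↔ u) → (v → (u → u))) = 1 ↔ 1 = 1
(~~v → ((v → u) ↔ v)) ∨ ((((u → v) → v) → (u ∨ (u ∨ v))) ↔ ((u ↔ u) → (v → (u → u)))) = 1 ∨ 1 = 1
(~~((u → (v ∨ u)) → ((u → u) ↔ v)) → ~((((u ↔ u) → v) ↔ (v → v)) → ((u ∨ (u ∨ v)) → ~(u → u)))) ↔ ((~~v → ((v → u) ↔ v)) ∨ ((((u → v) → v) → (u ∨ (u ∨ v))) ↔ ((u ↔ u) → (v → (u → u))))) = 4/5 ↔ 1 = 4/5

4/5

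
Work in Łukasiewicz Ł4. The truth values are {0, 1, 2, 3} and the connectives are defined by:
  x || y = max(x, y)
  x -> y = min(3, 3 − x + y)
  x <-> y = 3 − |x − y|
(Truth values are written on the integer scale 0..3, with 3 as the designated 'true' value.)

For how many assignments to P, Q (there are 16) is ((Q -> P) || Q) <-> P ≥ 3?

4

P = 0, Q = 0 ↦ 0  <
P = 0, Q = 1 ↦ 1  <
P = 0, Q = 2 ↦ 1  <
P = 0, Q = 3 ↦ 0  <
P = 1, Q = 0 ↦ 1  <
P = 1, Q = 1 ↦ 1  <
P = 1, Q = 2 ↦ 2  <
P = 1, Q = 3 ↦ 1  <
P = 2, Q = 0 ↦ 2  <
P = 2, Q = 1 ↦ 2  <
P = 2, Q = 2 ↦ 2  <
P = 2, Q = 3 ↦ 2  <
P = 3, Q = 0 ↦ 3  ≥
P = 3, Q = 1 ↦ 3  ≥
P = 3, Q = 2 ↦ 3  ≥
P = 3, Q = 3 ↦ 3  ≥
So 4 of the 16 assignments meet the threshold.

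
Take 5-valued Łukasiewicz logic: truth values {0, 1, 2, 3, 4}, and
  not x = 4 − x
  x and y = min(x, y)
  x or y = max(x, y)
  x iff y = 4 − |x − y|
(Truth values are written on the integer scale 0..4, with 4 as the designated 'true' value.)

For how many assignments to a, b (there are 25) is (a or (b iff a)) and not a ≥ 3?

5

value 4: 1 assignment (counts)
value 3: 4 assignments (counts)
value 2: 7 assignments
value 1: 7 assignments
value 0: 6 assignments
So 5 of the 25 assignments meet the threshold.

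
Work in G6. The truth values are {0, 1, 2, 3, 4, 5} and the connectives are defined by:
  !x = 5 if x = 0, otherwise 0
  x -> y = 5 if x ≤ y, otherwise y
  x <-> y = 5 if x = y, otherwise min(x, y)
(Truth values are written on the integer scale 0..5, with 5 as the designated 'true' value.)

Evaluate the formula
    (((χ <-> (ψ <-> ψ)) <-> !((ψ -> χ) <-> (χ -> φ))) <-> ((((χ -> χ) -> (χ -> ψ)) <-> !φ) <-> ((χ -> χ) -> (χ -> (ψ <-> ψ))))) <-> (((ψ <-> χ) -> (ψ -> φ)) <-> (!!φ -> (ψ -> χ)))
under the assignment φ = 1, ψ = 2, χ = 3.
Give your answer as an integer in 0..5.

ψ <-> ψ = 2 <-> 2 = 5
χ <-> (ψ <-> ψ) = 3 <-> 5 = 3
ψ -> χ = 2 -> 3 = 5
χ -> φ = 3 -> 1 = 1
(ψ -> χ) <-> (χ -> φ) = 5 <-> 1 = 1
!((ψ -> χ) <-> (χ -> φ)) = !1 = 0
(χ <-> (ψ <-> ψ)) <-> !((ψ -> χ) <-> (χ -> φ)) = 3 <-> 0 = 0
χ -> χ = 3 -> 3 = 5
χ -> ψ = 3 -> 2 = 2
(χ -> χ) -> (χ -> ψ) = 5 -> 2 = 2
!φ = !1 = 0
((χ -> χ) -> (χ -> ψ)) <-> !φ = 2 <-> 0 = 0
χ -> χ = 3 -> 3 = 5
ψ <-> ψ = 2 <-> 2 = 5
χ -> (ψ <-> ψ) = 3 -> 5 = 5
(χ -> χ) -> (χ -> (ψ <-> ψ)) = 5 -> 5 = 5
(((χ -> χ) -> (χ -> ψ)) <-> !φ) <-> ((χ -> χ) -> (χ -> (ψ <-> ψ))) = 0 <-> 5 = 0
((χ <-> (ψ <-> ψ)) <-> !((ψ -> χ) <-> (χ -> φ))) <-> ((((χ -> χ) -> (χ -> ψ)) <-> !φ) <-> ((χ -> χ) -> (χ -> (ψ <-> ψ)))) = 0 <-> 0 = 5
ψ <-> χ = 2 <-> 3 = 2
ψ -> φ = 2 -> 1 = 1
(ψ <-> χ) -> (ψ -> φ) = 2 -> 1 = 1
!φ = !1 = 0
!!φ = !0 = 5
ψ -> χ = 2 -> 3 = 5
!!φ -> (ψ -> χ) = 5 -> 5 = 5
((ψ <-> χ) -> (ψ -> φ)) <-> (!!φ -> (ψ -> χ)) = 1 <-> 5 = 1
(((χ <-> (ψ <-> ψ)) <-> !((ψ -> χ) <-> (χ -> φ))) <-> ((((χ -> χ) -> (χ -> ψ)) <-> !φ) <-> ((χ -> χ) -> (χ -> (ψ <-> ψ))))) <-> (((ψ <-> χ) -> (ψ -> φ)) <-> (!!φ -> (ψ -> χ))) = 5 <-> 1 = 1

1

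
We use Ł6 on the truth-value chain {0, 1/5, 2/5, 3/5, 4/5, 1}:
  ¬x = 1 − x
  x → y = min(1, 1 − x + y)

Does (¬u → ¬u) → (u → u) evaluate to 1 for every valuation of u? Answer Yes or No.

u = 0 ↦ 1
u = 1/5 ↦ 1
u = 2/5 ↦ 1
u = 3/5 ↦ 1
u = 4/5 ↦ 1
u = 1 ↦ 1
Every assignment gives a value ≥ 1.

Yes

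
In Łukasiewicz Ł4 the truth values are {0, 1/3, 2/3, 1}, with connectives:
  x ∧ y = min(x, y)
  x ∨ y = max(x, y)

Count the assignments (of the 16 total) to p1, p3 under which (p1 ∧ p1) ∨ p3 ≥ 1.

7

p1 = 0, p3 = 0 ↦ 0  <
p1 = 0, p3 = 1/3 ↦ 1/3  <
p1 = 0, p3 = 2/3 ↦ 2/3  <
p1 = 0, p3 = 1 ↦ 1  ≥
p1 = 1/3, p3 = 0 ↦ 1/3  <
p1 = 1/3, p3 = 1/3 ↦ 1/3  <
p1 = 1/3, p3 = 2/3 ↦ 2/3  <
p1 = 1/3, p3 = 1 ↦ 1  ≥
p1 = 2/3, p3 = 0 ↦ 2/3  <
p1 = 2/3, p3 = 1/3 ↦ 2/3  <
p1 = 2/3, p3 = 2/3 ↦ 2/3  <
p1 = 2/3, p3 = 1 ↦ 1  ≥
p1 = 1, p3 = 0 ↦ 1  ≥
p1 = 1, p3 = 1/3 ↦ 1  ≥
p1 = 1, p3 = 2/3 ↦ 1  ≥
p1 = 1, p3 = 1 ↦ 1  ≥
So 7 of the 16 assignments meet the threshold.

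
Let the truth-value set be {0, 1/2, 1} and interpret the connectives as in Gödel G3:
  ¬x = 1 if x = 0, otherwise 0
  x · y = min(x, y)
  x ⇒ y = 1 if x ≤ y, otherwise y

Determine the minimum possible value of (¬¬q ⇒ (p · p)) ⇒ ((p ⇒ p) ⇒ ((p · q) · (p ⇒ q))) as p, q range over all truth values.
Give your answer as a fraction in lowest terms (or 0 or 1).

Take p = 0, q = 0:
¬q = ¬0 = 1
¬¬q = ¬1 = 0
p · p = 0 · 0 = 0
¬¬q ⇒ (p · p) = 0 ⇒ 0 = 1
p ⇒ p = 0 ⇒ 0 = 1
p · q = 0 · 0 = 0
p ⇒ q = 0 ⇒ 0 = 1
(p · q) · (p ⇒ q) = 0 · 1 = 0
(p ⇒ p) ⇒ ((p · q) · (p ⇒ q)) = 1 ⇒ 0 = 0
(¬¬q ⇒ (p · p)) ⇒ ((p ⇒ p) ⇒ ((p · q) · (p ⇒ q))) = 1 ⇒ 0 = 0
No assignment yields a value below 0, so this is the minimum.

0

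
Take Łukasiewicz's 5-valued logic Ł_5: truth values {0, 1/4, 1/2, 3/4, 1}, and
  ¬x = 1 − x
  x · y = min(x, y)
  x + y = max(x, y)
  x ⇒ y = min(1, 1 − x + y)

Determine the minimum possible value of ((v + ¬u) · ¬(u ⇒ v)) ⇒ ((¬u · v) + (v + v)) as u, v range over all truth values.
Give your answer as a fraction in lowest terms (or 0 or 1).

Take u = 1/2, v = 0:
¬u = ¬1/2 = 1/2
v + ¬u = 0 + 1/2 = 1/2
u ⇒ v = 1/2 ⇒ 0 = 1/2
¬(u ⇒ v) = ¬1/2 = 1/2
(v + ¬u) · ¬(u ⇒ v) = 1/2 · 1/2 = 1/2
¬u = ¬1/2 = 1/2
¬u · v = 1/2 · 0 = 0
v + v = 0 + 0 = 0
(¬u · v) + (v + v) = 0 + 0 = 0
((v + ¬u) · ¬(u ⇒ v)) ⇒ ((¬u · v) + (v + v)) = 1/2 ⇒ 0 = 1/2
No assignment yields a value below 1/2, so this is the minimum.

1/2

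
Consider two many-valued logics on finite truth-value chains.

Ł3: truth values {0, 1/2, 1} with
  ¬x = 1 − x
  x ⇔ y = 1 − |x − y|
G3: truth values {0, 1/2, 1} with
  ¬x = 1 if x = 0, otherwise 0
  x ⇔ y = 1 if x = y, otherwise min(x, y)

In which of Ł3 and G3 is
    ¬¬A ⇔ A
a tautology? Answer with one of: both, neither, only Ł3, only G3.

only Ł3

In Ł3: every assignment gives 1 — tautology.
In G3: at A = 1/2 the value is 1/2 — not a tautology.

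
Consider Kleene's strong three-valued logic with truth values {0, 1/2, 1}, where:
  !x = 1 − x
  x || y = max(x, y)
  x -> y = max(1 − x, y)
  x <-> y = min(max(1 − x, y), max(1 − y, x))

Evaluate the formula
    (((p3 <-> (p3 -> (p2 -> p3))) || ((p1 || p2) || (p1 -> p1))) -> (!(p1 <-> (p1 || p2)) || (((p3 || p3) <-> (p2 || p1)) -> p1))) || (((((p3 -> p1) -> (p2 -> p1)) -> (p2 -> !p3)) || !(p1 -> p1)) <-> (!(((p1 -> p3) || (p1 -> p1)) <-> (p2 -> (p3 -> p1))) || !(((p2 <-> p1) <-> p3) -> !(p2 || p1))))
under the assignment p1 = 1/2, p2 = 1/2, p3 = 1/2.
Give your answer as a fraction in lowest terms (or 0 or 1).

p2 -> p3 = 1/2 -> 1/2 = 1/2
p3 -> (p2 -> p3) = 1/2 -> 1/2 = 1/2
p3 <-> (p3 -> (p2 -> p3)) = 1/2 <-> 1/2 = 1/2
p1 || p2 = 1/2 || 1/2 = 1/2
p1 -> p1 = 1/2 -> 1/2 = 1/2
(p1 || p2) || (p1 -> p1) = 1/2 || 1/2 = 1/2
(p3 <-> (p3 -> (p2 -> p3))) || ((p1 || p2) || (p1 -> p1)) = 1/2 || 1/2 = 1/2
p1 || p2 = 1/2 || 1/2 = 1/2
p1 <-> (p1 || p2) = 1/2 <-> 1/2 = 1/2
!(p1 <-> (p1 || p2)) = !1/2 = 1/2
p3 || p3 = 1/2 || 1/2 = 1/2
p2 || p1 = 1/2 || 1/2 = 1/2
(p3 || p3) <-> (p2 || p1) = 1/2 <-> 1/2 = 1/2
((p3 || p3) <-> (p2 || p1)) -> p1 = 1/2 -> 1/2 = 1/2
!(p1 <-> (p1 || p2)) || (((p3 || p3) <-> (p2 || p1)) -> p1) = 1/2 || 1/2 = 1/2
((p3 <-> (p3 -> (p2 -> p3))) || ((p1 || p2) || (p1 -> p1))) -> (!(p1 <-> (p1 || p2)) || (((p3 || p3) <-> (p2 || p1)) -> p1)) = 1/2 -> 1/2 = 1/2
p3 -> p1 = 1/2 -> 1/2 = 1/2
p2 -> p1 = 1/2 -> 1/2 = 1/2
(p3 -> p1) -> (p2 -> p1) = 1/2 -> 1/2 = 1/2
!p3 = !1/2 = 1/2
p2 -> !p3 = 1/2 -> 1/2 = 1/2
((p3 -> p1) -> (p2 -> p1)) -> (p2 -> !p3) = 1/2 -> 1/2 = 1/2
p1 -> p1 = 1/2 -> 1/2 = 1/2
!(p1 -> p1) = !1/2 = 1/2
(((p3 -> p1) -> (p2 -> p1)) -> (p2 -> !p3)) || !(p1 -> p1) = 1/2 || 1/2 = 1/2
p1 -> p3 = 1/2 -> 1/2 = 1/2
p1 -> p1 = 1/2 -> 1/2 = 1/2
(p1 -> p3) || (p1 -> p1) = 1/2 || 1/2 = 1/2
p3 -> p1 = 1/2 -> 1/2 = 1/2
p2 -> (p3 -> p1) = 1/2 -> 1/2 = 1/2
((p1 -> p3) || (p1 -> p1)) <-> (p2 -> (p3 -> p1)) = 1/2 <-> 1/2 = 1/2
!(((p1 -> p3) || (p1 -> p1)) <-> (p2 -> (p3 -> p1))) = !1/2 = 1/2
p2 <-> p1 = 1/2 <-> 1/2 = 1/2
(p2 <-> p1) <-> p3 = 1/2 <-> 1/2 = 1/2
p2 || p1 = 1/2 || 1/2 = 1/2
!(p2 || p1) = !1/2 = 1/2
((p2 <-> p1) <-> p3) -> !(p2 || p1) = 1/2 -> 1/2 = 1/2
!(((p2 <-> p1) <-> p3) -> !(p2 || p1)) = !1/2 = 1/2
!(((p1 -> p3) || (p1 -> p1)) <-> (p2 -> (p3 -> p1))) || !(((p2 <-> p1) <-> p3) -> !(p2 || p1)) = 1/2 || 1/2 = 1/2
((((p3 -> p1) -> (p2 -> p1)) -> (p2 -> !p3)) || !(p1 -> p1)) <-> (!(((p1 -> p3) || (p1 -> p1)) <-> (p2 -> (p3 -> p1))) || !(((p2 <-> p1) <-> p3) -> !(p2 || p1))) = 1/2 <-> 1/2 = 1/2
(((p3 <-> (p3 -> (p2 -> p3))) || ((p1 || p2) || (p1 -> p1))) -> (!(p1 <-> (p1 || p2)) || (((p3 || p3) <-> (p2 || p1)) -> p1))) || (((((p3 -> p1) -> (p2 -> p1)) -> (p2 -> !p3)) || !(p1 -> p1)) <-> (!(((p1 -> p3) || (p1 -> p1)) <-> (p2 -> (p3 -> p1))) || !(((p2 <-> p1) <-> p3) -> !(p2 || p1)))) = 1/2 || 1/2 = 1/2

1/2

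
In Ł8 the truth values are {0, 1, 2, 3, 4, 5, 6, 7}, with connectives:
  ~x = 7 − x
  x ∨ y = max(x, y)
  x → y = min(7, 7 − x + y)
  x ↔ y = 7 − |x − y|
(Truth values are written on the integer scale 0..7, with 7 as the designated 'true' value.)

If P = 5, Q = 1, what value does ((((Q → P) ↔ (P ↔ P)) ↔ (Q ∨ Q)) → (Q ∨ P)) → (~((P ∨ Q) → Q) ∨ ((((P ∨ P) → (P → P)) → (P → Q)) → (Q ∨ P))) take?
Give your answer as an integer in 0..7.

7

Q → P = 1 → 5 = 7
P ↔ P = 5 ↔ 5 = 7
(Q → P) ↔ (P ↔ P) = 7 ↔ 7 = 7
Q ∨ Q = 1 ∨ 1 = 1
((Q → P) ↔ (P ↔ P)) ↔ (Q ∨ Q) = 7 ↔ 1 = 1
Q ∨ P = 1 ∨ 5 = 5
(((Q → P) ↔ (P ↔ P)) ↔ (Q ∨ Q)) → (Q ∨ P) = 1 → 5 = 7
P ∨ Q = 5 ∨ 1 = 5
(P ∨ Q) → Q = 5 → 1 = 3
~((P ∨ Q) → Q) = ~3 = 4
P ∨ P = 5 ∨ 5 = 5
P → P = 5 → 5 = 7
(P ∨ P) → (P → P) = 5 → 7 = 7
P → Q = 5 → 1 = 3
((P ∨ P) → (P → P)) → (P → Q) = 7 → 3 = 3
Q ∨ P = 1 ∨ 5 = 5
(((P ∨ P) → (P → P)) → (P → Q)) → (Q ∨ P) = 3 → 5 = 7
~((P ∨ Q) → Q) ∨ ((((P ∨ P) → (P → P)) → (P → Q)) → (Q ∨ P)) = 4 ∨ 7 = 7
((((Q → P) ↔ (P ↔ P)) ↔ (Q ∨ Q)) → (Q ∨ P)) → (~((P ∨ Q) → Q) ∨ ((((P ∨ P) → (P → P)) → (P → Q)) → (Q ∨ P))) = 7 → 7 = 7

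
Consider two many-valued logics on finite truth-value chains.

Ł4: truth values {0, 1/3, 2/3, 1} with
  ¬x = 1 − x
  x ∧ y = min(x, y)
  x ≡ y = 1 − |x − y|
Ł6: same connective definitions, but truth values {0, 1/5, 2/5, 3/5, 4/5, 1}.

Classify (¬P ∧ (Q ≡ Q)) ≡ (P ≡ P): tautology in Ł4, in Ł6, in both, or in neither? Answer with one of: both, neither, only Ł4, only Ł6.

neither

In Ł4: at P = 1/3, Q = 0 the value is 2/3 — not a tautology.
In Ł6: at P = 1/5, Q = 0 the value is 4/5 — not a tautology.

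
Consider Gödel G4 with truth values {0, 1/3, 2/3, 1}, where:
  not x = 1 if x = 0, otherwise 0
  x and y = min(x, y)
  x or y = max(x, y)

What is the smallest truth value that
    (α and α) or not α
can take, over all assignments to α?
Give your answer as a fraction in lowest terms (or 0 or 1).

1/3

Take α = 1/3:
α and α = 1/3 and 1/3 = 1/3
not α = not 1/3 = 0
(α and α) or not α = 1/3 or 0 = 1/3
No assignment yields a value below 1/3, so this is the minimum.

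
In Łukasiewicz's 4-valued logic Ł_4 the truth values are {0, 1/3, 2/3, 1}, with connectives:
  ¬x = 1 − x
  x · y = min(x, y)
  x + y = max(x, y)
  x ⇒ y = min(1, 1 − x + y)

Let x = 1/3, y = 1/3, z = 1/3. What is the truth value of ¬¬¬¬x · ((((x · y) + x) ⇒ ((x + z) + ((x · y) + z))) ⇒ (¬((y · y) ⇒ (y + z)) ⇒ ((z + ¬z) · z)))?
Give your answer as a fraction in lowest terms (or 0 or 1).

¬x = ¬1/3 = 2/3
¬¬x = ¬2/3 = 1/3
¬¬¬x = ¬1/3 = 2/3
¬¬¬¬x = ¬2/3 = 1/3
x · y = 1/3 · 1/3 = 1/3
(x · y) + x = 1/3 + 1/3 = 1/3
x + z = 1/3 + 1/3 = 1/3
x · y = 1/3 · 1/3 = 1/3
(x · y) + z = 1/3 + 1/3 = 1/3
(x + z) + ((x · y) + z) = 1/3 + 1/3 = 1/3
((x · y) + x) ⇒ ((x + z) + ((x · y) + z)) = 1/3 ⇒ 1/3 = 1
y · y = 1/3 · 1/3 = 1/3
y + z = 1/3 + 1/3 = 1/3
(y · y) ⇒ (y + z) = 1/3 ⇒ 1/3 = 1
¬((y · y) ⇒ (y + z)) = ¬1 = 0
¬z = ¬1/3 = 2/3
z + ¬z = 1/3 + 2/3 = 2/3
(z + ¬z) · z = 2/3 · 1/3 = 1/3
¬((y · y) ⇒ (y + z)) ⇒ ((z + ¬z) · z) = 0 ⇒ 1/3 = 1
(((x · y) + x) ⇒ ((x + z) + ((x · y) + z))) ⇒ (¬((y · y) ⇒ (y + z)) ⇒ ((z + ¬z) · z)) = 1 ⇒ 1 = 1
¬¬¬¬x · ((((x · y) + x) ⇒ ((x + z) + ((x · y) + z))) ⇒ (¬((y · y) ⇒ (y + z)) ⇒ ((z + ¬z) · z))) = 1/3 · 1 = 1/3

1/3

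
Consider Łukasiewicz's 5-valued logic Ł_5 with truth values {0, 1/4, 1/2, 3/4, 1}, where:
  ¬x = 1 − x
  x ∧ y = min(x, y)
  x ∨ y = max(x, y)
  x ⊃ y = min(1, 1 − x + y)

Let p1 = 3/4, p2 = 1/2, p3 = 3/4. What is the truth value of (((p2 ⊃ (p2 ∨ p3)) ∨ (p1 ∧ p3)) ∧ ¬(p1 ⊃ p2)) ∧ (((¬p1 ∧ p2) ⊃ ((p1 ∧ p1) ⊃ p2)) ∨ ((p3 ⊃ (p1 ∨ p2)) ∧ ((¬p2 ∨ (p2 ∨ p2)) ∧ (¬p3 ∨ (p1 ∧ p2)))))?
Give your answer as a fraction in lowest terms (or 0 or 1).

1/4

p2 ∨ p3 = 1/2 ∨ 3/4 = 3/4
p2 ⊃ (p2 ∨ p3) = 1/2 ⊃ 3/4 = 1
p1 ∧ p3 = 3/4 ∧ 3/4 = 3/4
(p2 ⊃ (p2 ∨ p3)) ∨ (p1 ∧ p3) = 1 ∨ 3/4 = 1
p1 ⊃ p2 = 3/4 ⊃ 1/2 = 3/4
¬(p1 ⊃ p2) = ¬3/4 = 1/4
((p2 ⊃ (p2 ∨ p3)) ∨ (p1 ∧ p3)) ∧ ¬(p1 ⊃ p2) = 1 ∧ 1/4 = 1/4
¬p1 = ¬3/4 = 1/4
¬p1 ∧ p2 = 1/4 ∧ 1/2 = 1/4
p1 ∧ p1 = 3/4 ∧ 3/4 = 3/4
(p1 ∧ p1) ⊃ p2 = 3/4 ⊃ 1/2 = 3/4
(¬p1 ∧ p2) ⊃ ((p1 ∧ p1) ⊃ p2) = 1/4 ⊃ 3/4 = 1
p1 ∨ p2 = 3/4 ∨ 1/2 = 3/4
p3 ⊃ (p1 ∨ p2) = 3/4 ⊃ 3/4 = 1
¬p2 = ¬1/2 = 1/2
p2 ∨ p2 = 1/2 ∨ 1/2 = 1/2
¬p2 ∨ (p2 ∨ p2) = 1/2 ∨ 1/2 = 1/2
¬p3 = ¬3/4 = 1/4
p1 ∧ p2 = 3/4 ∧ 1/2 = 1/2
¬p3 ∨ (p1 ∧ p2) = 1/4 ∨ 1/2 = 1/2
(¬p2 ∨ (p2 ∨ p2)) ∧ (¬p3 ∨ (p1 ∧ p2)) = 1/2 ∧ 1/2 = 1/2
(p3 ⊃ (p1 ∨ p2)) ∧ ((¬p2 ∨ (p2 ∨ p2)) ∧ (¬p3 ∨ (p1 ∧ p2))) = 1 ∧ 1/2 = 1/2
((¬p1 ∧ p2) ⊃ ((p1 ∧ p1) ⊃ p2)) ∨ ((p3 ⊃ (p1 ∨ p2)) ∧ ((¬p2 ∨ (p2 ∨ p2)) ∧ (¬p3 ∨ (p1 ∧ p2)))) = 1 ∨ 1/2 = 1
(((p2 ⊃ (p2 ∨ p3)) ∨ (p1 ∧ p3)) ∧ ¬(p1 ⊃ p2)) ∧ (((¬p1 ∧ p2) ⊃ ((p1 ∧ p1) ⊃ p2)) ∨ ((p3 ⊃ (p1 ∨ p2)) ∧ ((¬p2 ∨ (p2 ∨ p2)) ∧ (¬p3 ∨ (p1 ∧ p2))))) = 1/4 ∧ 1 = 1/4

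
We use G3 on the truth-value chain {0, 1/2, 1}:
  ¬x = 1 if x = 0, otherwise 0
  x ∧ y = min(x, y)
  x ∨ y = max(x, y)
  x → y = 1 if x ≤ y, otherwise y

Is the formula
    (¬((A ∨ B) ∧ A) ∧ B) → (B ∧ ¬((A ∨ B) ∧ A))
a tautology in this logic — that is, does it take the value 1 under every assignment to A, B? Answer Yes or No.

Yes

A = 0, B = 0 ↦ 1
A = 0, B = 1/2 ↦ 1
A = 0, B = 1 ↦ 1
A = 1/2, B = 0 ↦ 1
A = 1/2, B = 1/2 ↦ 1
A = 1/2, B = 1 ↦ 1
A = 1, B = 0 ↦ 1
A = 1, B = 1/2 ↦ 1
A = 1, B = 1 ↦ 1
Every assignment gives a value ≥ 1.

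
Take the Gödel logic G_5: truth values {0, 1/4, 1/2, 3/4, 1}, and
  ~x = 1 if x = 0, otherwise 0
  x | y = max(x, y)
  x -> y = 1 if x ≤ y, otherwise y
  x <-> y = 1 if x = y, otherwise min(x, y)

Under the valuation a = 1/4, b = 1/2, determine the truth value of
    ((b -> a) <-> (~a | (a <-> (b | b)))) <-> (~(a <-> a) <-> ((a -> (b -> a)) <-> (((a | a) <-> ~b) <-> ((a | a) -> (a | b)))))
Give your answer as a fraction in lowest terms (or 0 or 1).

b -> a = 1/2 -> 1/4 = 1/4
~a = ~1/4 = 0
b | b = 1/2 | 1/2 = 1/2
a <-> (b | b) = 1/4 <-> 1/2 = 1/4
~a | (a <-> (b | b)) = 0 | 1/4 = 1/4
(b -> a) <-> (~a | (a <-> (b | b))) = 1/4 <-> 1/4 = 1
a <-> a = 1/4 <-> 1/4 = 1
~(a <-> a) = ~1 = 0
b -> a = 1/2 -> 1/4 = 1/4
a -> (b -> a) = 1/4 -> 1/4 = 1
a | a = 1/4 | 1/4 = 1/4
~b = ~1/2 = 0
(a | a) <-> ~b = 1/4 <-> 0 = 0
a | a = 1/4 | 1/4 = 1/4
a | b = 1/4 | 1/2 = 1/2
(a | a) -> (a | b) = 1/4 -> 1/2 = 1
((a | a) <-> ~b) <-> ((a | a) -> (a | b)) = 0 <-> 1 = 0
(a -> (b -> a)) <-> (((a | a) <-> ~b) <-> ((a | a) -> (a | b))) = 1 <-> 0 = 0
~(a <-> a) <-> ((a -> (b -> a)) <-> (((a | a) <-> ~b) <-> ((a | a) -> (a | b)))) = 0 <-> 0 = 1
((b -> a) <-> (~a | (a <-> (b | b)))) <-> (~(a <-> a) <-> ((a -> (b -> a)) <-> (((a | a) <-> ~b) <-> ((a | a) -> (a | b))))) = 1 <-> 1 = 1

1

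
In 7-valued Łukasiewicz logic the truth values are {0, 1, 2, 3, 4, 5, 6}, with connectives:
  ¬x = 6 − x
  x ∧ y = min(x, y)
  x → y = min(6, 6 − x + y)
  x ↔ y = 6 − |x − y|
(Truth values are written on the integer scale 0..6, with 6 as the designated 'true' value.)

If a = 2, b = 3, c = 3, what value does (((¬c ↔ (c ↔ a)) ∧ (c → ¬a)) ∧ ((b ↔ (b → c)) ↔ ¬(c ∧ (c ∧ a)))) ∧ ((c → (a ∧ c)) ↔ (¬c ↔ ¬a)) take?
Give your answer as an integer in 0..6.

¬c = ¬3 = 3
c ↔ a = 3 ↔ 2 = 5
¬c ↔ (c ↔ a) = 3 ↔ 5 = 4
¬a = ¬2 = 4
c → ¬a = 3 → 4 = 6
(¬c ↔ (c ↔ a)) ∧ (c → ¬a) = 4 ∧ 6 = 4
b → c = 3 → 3 = 6
b ↔ (b → c) = 3 ↔ 6 = 3
c ∧ a = 3 ∧ 2 = 2
c ∧ (c ∧ a) = 3 ∧ 2 = 2
¬(c ∧ (c ∧ a)) = ¬2 = 4
(b ↔ (b → c)) ↔ ¬(c ∧ (c ∧ a)) = 3 ↔ 4 = 5
((¬c ↔ (c ↔ a)) ∧ (c → ¬a)) ∧ ((b ↔ (b → c)) ↔ ¬(c ∧ (c ∧ a))) = 4 ∧ 5 = 4
a ∧ c = 2 ∧ 3 = 2
c → (a ∧ c) = 3 → 2 = 5
¬c = ¬3 = 3
¬a = ¬2 = 4
¬c ↔ ¬a = 3 ↔ 4 = 5
(c → (a ∧ c)) ↔ (¬c ↔ ¬a) = 5 ↔ 5 = 6
(((¬c ↔ (c ↔ a)) ∧ (c → ¬a)) ∧ ((b ↔ (b → c)) ↔ ¬(c ∧ (c ∧ a)))) ∧ ((c → (a ∧ c)) ↔ (¬c ↔ ¬a)) = 4 ∧ 6 = 4

4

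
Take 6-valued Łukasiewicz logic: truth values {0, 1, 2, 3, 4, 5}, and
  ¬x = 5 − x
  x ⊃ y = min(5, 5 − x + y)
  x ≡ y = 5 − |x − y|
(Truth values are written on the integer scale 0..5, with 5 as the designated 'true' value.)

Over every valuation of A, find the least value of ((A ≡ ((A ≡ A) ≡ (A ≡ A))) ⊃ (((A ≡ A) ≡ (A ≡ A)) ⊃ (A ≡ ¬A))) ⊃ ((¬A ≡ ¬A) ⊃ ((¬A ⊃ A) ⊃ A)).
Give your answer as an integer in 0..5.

Take A = 2:
A ≡ A = 2 ≡ 2 = 5
A ≡ A = 2 ≡ 2 = 5
(A ≡ A) ≡ (A ≡ A) = 5 ≡ 5 = 5
A ≡ ((A ≡ A) ≡ (A ≡ A)) = 2 ≡ 5 = 2
A ≡ A = 2 ≡ 2 = 5
A ≡ A = 2 ≡ 2 = 5
(A ≡ A) ≡ (A ≡ A) = 5 ≡ 5 = 5
¬A = ¬2 = 3
A ≡ ¬A = 2 ≡ 3 = 4
((A ≡ A) ≡ (A ≡ A)) ⊃ (A ≡ ¬A) = 5 ⊃ 4 = 4
(A ≡ ((A ≡ A) ≡ (A ≡ A))) ⊃ (((A ≡ A) ≡ (A ≡ A)) ⊃ (A ≡ ¬A)) = 2 ⊃ 4 = 5
¬A = ¬2 = 3
¬A = ¬2 = 3
¬A ≡ ¬A = 3 ≡ 3 = 5
¬A = ¬2 = 3
¬A ⊃ A = 3 ⊃ 2 = 4
(¬A ⊃ A) ⊃ A = 4 ⊃ 2 = 3
(¬A ≡ ¬A) ⊃ ((¬A ⊃ A) ⊃ A) = 5 ⊃ 3 = 3
((A ≡ ((A ≡ A) ≡ (A ≡ A))) ⊃ (((A ≡ A) ≡ (A ≡ A)) ⊃ (A ≡ ¬A))) ⊃ ((¬A ≡ ¬A) ⊃ ((¬A ⊃ A) ⊃ A)) = 5 ⊃ 3 = 3
No assignment yields a value below 3, so this is the minimum.

3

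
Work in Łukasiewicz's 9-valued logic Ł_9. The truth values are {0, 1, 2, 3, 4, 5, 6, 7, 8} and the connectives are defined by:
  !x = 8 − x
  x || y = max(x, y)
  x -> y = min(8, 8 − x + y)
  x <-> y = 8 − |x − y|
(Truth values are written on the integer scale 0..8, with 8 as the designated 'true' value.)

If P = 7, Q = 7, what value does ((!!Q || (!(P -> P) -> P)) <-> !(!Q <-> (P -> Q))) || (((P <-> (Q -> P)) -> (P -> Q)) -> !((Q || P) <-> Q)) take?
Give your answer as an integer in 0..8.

7

!Q = !7 = 1
!!Q = !1 = 7
P -> P = 7 -> 7 = 8
!(P -> P) = !8 = 0
!(P -> P) -> P = 0 -> 7 = 8
!!Q || (!(P -> P) -> P) = 7 || 8 = 8
!Q = !7 = 1
P -> Q = 7 -> 7 = 8
!Q <-> (P -> Q) = 1 <-> 8 = 1
!(!Q <-> (P -> Q)) = !1 = 7
(!!Q || (!(P -> P) -> P)) <-> !(!Q <-> (P -> Q)) = 8 <-> 7 = 7
Q -> P = 7 -> 7 = 8
P <-> (Q -> P) = 7 <-> 8 = 7
P -> Q = 7 -> 7 = 8
(P <-> (Q -> P)) -> (P -> Q) = 7 -> 8 = 8
Q || P = 7 || 7 = 7
(Q || P) <-> Q = 7 <-> 7 = 8
!((Q || P) <-> Q) = !8 = 0
((P <-> (Q -> P)) -> (P -> Q)) -> !((Q || P) <-> Q) = 8 -> 0 = 0
((!!Q || (!(P -> P) -> P)) <-> !(!Q <-> (P -> Q))) || (((P <-> (Q -> P)) -> (P -> Q)) -> !((Q || P) <-> Q)) = 7 || 0 = 7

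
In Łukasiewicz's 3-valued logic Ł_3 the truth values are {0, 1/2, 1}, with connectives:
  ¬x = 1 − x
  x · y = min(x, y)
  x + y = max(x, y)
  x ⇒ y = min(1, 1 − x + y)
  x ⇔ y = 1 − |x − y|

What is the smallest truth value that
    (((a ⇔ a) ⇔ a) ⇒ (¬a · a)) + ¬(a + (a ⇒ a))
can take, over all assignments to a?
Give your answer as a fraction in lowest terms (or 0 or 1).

0

Take a = 1:
a ⇔ a = 1 ⇔ 1 = 1
(a ⇔ a) ⇔ a = 1 ⇔ 1 = 1
¬a = ¬1 = 0
¬a · a = 0 · 1 = 0
((a ⇔ a) ⇔ a) ⇒ (¬a · a) = 1 ⇒ 0 = 0
a ⇒ a = 1 ⇒ 1 = 1
a + (a ⇒ a) = 1 + 1 = 1
¬(a + (a ⇒ a)) = ¬1 = 0
(((a ⇔ a) ⇔ a) ⇒ (¬a · a)) + ¬(a + (a ⇒ a)) = 0 + 0 = 0
No assignment yields a value below 0, so this is the minimum.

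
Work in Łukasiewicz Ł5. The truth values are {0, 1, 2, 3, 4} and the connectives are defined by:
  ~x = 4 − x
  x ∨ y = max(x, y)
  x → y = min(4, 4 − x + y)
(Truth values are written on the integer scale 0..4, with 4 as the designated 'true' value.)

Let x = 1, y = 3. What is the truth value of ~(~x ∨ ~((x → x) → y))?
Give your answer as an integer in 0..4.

~x = ~1 = 3
x → x = 1 → 1 = 4
(x → x) → y = 4 → 3 = 3
~((x → x) → y) = ~3 = 1
~x ∨ ~((x → x) → y) = 3 ∨ 1 = 3
~(~x ∨ ~((x → x) → y)) = ~3 = 1

1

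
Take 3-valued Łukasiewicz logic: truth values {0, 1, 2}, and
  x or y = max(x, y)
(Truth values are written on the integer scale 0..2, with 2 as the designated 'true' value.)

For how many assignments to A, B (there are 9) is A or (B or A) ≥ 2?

5

A = 0, B = 0 ↦ 0  <
A = 0, B = 1 ↦ 1  <
A = 0, B = 2 ↦ 2  ≥
A = 1, B = 0 ↦ 1  <
A = 1, B = 1 ↦ 1  <
A = 1, B = 2 ↦ 2  ≥
A = 2, B = 0 ↦ 2  ≥
A = 2, B = 1 ↦ 2  ≥
A = 2, B = 2 ↦ 2  ≥
So 5 of the 9 assignments meet the threshold.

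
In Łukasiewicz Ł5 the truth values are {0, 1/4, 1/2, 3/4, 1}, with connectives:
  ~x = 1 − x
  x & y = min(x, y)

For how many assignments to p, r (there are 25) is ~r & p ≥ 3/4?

4

value 1: 1 assignment (counts)
value 3/4: 3 assignments (counts)
value 1/2: 5 assignments
value 1/4: 7 assignments
value 0: 9 assignments
So 4 of the 25 assignments meet the threshold.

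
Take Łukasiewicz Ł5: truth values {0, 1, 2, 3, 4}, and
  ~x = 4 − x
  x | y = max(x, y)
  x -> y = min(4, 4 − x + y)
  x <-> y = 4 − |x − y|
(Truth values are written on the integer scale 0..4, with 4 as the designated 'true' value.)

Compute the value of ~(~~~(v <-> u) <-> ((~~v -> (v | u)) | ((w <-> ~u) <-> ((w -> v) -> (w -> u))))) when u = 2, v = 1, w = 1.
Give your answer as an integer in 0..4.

3

v <-> u = 1 <-> 2 = 3
~(v <-> u) = ~3 = 1
~~(v <-> u) = ~1 = 3
~~~(v <-> u) = ~3 = 1
~v = ~1 = 3
~~v = ~3 = 1
v | u = 1 | 2 = 2
~~v -> (v | u) = 1 -> 2 = 4
~u = ~2 = 2
w <-> ~u = 1 <-> 2 = 3
w -> v = 1 -> 1 = 4
w -> u = 1 -> 2 = 4
(w -> v) -> (w -> u) = 4 -> 4 = 4
(w <-> ~u) <-> ((w -> v) -> (w -> u)) = 3 <-> 4 = 3
(~~v -> (v | u)) | ((w <-> ~u) <-> ((w -> v) -> (w -> u))) = 4 | 3 = 4
~~~(v <-> u) <-> ((~~v -> (v | u)) | ((w <-> ~u) <-> ((w -> v) -> (w -> u)))) = 1 <-> 4 = 1
~(~~~(v <-> u) <-> ((~~v -> (v | u)) | ((w <-> ~u) <-> ((w -> v) -> (w -> u))))) = ~1 = 3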